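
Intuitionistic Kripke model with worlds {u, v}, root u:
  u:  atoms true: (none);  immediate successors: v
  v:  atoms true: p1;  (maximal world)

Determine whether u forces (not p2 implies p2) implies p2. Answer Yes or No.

u forces (not p2 implies p2) implies p2 vacuously: no world accessible from u forces the antecedent not p2 implies p2.

Yes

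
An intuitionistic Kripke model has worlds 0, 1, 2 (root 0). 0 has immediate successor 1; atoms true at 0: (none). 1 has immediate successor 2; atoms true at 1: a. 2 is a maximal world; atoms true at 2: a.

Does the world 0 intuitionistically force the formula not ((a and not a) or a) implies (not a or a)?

0 forces not ((a and not a) or a) implies (not a or a) vacuously: no world accessible from 0 forces the antecedent not ((a and not a) or a).

Yes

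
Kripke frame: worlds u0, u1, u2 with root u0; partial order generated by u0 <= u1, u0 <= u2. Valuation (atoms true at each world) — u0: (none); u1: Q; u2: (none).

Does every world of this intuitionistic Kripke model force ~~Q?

Not every world: u0 ||-/- ~~Q.
u0 ||-/- ~~Q since u2 is accessible from u0 and u2 ||- ~Q.
u2 ||- ~Q: no world accessible from u2 forces Q.

No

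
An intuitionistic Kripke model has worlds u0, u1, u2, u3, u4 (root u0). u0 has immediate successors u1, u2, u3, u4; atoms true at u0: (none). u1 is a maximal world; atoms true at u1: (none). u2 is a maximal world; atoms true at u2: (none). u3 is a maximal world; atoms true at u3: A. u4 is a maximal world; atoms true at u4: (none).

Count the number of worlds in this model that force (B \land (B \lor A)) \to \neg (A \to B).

5

u0: forces it.
u1: forces it.
u2: forces it.
u3: forces it.
u4: forces it.
Worlds forcing the formula: {u0, u1, u2, u3, u4}.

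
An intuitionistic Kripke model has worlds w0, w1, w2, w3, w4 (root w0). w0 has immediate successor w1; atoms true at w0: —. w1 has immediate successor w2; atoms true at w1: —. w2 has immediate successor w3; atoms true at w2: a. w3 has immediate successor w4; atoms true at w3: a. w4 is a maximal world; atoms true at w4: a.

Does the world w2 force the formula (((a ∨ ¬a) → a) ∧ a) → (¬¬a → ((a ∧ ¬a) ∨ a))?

w2 ⊩ (((a ∨ ¬a) → a) ∧ a) → (¬¬a → ((a ∧ ¬a) ∨ a)): every world accessible from w2 that forces ((a ∨ ¬a) → a) ∧ a (namely w2, w3, w4) also forces ¬¬a → ((a ∧ ¬a) ∨ a).

Yes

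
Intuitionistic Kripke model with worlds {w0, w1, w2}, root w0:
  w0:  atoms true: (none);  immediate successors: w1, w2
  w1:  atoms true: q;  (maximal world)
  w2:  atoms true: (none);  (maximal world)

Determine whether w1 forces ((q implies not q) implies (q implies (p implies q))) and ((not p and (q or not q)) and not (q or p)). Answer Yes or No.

No

w1 does not force ((q implies not q) implies (q implies (p implies q))) and ((not p and (q or not q)) and not (q or p)) since w1 fails (not p and (q or not q)) and not (q or p).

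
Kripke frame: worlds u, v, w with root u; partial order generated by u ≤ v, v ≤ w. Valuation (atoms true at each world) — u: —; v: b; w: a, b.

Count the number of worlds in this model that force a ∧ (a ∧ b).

1

u: does not force it — u ⊮ a ∧ (a ∧ b) since u fails a.
v: does not force it.
w: forces it.
Worlds forcing the formula: {w}.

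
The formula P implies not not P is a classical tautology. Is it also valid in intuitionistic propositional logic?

This is double-negation introduction, which is intuitionistically derivable.
If a world forces P then every accessible world forces P (persistence), so none forces not P; hence not not P.

Yes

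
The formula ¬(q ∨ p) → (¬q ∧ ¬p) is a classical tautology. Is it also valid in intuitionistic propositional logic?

This is a constructively valid De Morgan direction (negated disjunction to conjunction of negations), which is intuitionistically derivable.
From ¬(q ∨ p): if q held then q ∨ p would, contradiction — so ¬q; similarly ¬p.

Yes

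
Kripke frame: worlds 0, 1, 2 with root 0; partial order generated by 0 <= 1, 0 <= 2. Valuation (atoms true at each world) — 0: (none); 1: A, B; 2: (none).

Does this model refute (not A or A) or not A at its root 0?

Yes

0 does not force (not A or A) or not A: neither disjunct is forced at 0.
0 does not force not A or A: neither disjunct is forced at 0.
0 does not force not A since 1 is accessible from 0 and 1 forces A.
So the root 0 does not force (not A or A) or not A; the model is a countermodel.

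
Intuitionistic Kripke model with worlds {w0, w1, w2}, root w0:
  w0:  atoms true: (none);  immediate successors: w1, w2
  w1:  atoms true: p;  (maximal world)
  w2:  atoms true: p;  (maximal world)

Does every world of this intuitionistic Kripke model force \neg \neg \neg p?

Not every world: w0 \nVdash \neg \neg \neg p.
w0 \nVdash \neg \neg \neg p since w0 is accessible from w0 and w0 \Vdash \neg \neg p.
w0 \Vdash \neg \neg p: no world accessible from w0 forces \neg p.

No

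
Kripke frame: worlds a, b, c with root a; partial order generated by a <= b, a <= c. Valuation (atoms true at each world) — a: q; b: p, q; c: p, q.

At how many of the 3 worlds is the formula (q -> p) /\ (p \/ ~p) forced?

2

a: does not force it — a ||-/- (q -> p) /\ (p \/ ~p) since a fails q -> p.
b: forces it.
c: forces it.
Worlds forcing the formula: {b, c}.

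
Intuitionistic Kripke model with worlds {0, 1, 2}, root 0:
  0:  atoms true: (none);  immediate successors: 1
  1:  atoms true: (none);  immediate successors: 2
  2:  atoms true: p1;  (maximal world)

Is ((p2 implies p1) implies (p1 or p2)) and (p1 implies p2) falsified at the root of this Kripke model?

0 does not force ((p2 implies p1) implies (p1 or p2)) and (p1 implies p2) since 0 fails (p2 implies p1) implies (p1 or p2).
So the root 0 does not force ((p2 implies p1) implies (p1 or p2)) and (p1 implies p2); the model is a countermodel.

Yes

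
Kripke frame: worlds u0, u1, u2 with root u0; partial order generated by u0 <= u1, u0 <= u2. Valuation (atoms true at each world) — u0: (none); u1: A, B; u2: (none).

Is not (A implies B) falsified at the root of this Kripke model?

Yes

u0 does not force not (A implies B) since u0 is accessible from u0 and u0 forces A implies B.
u0 forces A implies B: every world accessible from u0 that forces A (namely u1) also forces B.
So the root u0 does not force not (A implies B); the model is a countermodel.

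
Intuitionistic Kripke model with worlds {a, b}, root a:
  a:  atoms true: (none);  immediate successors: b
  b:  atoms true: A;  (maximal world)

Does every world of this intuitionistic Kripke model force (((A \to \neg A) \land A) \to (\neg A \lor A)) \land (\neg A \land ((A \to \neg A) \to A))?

Not every world: a \nVdash (((A \to \neg A) \land A) \to (\neg A \lor A)) \land (\neg A \land ((A \to \neg A) \to A)).
a \nVdash (((A \to \neg A) \land A) \to (\neg A \lor A)) \land (\neg A \land ((A \to \neg A) \to A)) since a fails \neg A \land ((A \to \neg A) \to A).

No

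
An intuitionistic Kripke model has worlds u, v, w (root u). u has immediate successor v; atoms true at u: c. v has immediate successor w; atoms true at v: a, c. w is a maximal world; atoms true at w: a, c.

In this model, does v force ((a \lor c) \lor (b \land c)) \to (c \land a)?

Yes

v \Vdash ((a \lor c) \lor (b \land c)) \to (c \land a): every world accessible from v that forces (a \lor c) \lor (b \land c) (namely v, w) also forces c \land a.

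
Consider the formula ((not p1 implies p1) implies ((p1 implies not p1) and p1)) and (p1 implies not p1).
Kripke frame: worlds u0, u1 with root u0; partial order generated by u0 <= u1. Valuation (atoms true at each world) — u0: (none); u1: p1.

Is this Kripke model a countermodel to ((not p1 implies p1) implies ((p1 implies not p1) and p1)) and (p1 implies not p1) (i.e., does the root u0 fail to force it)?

Yes

u0 does not force ((not p1 implies p1) implies ((p1 implies not p1) and p1)) and (p1 implies not p1) since u0 fails (not p1 implies p1) implies ((p1 implies not p1) and p1).
So the root u0 does not force ((not p1 implies p1) implies ((p1 implies not p1) and p1)) and (p1 implies not p1); the model is a countermodel.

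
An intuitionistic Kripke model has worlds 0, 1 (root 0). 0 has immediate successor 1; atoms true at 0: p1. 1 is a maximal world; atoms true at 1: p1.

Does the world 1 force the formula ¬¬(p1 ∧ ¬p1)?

1 ⊮ ¬¬(p1 ∧ ¬p1) since 1 is accessible from 1 and 1 ⊩ ¬(p1 ∧ ¬p1).
1 ⊩ ¬(p1 ∧ ¬p1): no world accessible from 1 forces p1 ∧ ¬p1.

No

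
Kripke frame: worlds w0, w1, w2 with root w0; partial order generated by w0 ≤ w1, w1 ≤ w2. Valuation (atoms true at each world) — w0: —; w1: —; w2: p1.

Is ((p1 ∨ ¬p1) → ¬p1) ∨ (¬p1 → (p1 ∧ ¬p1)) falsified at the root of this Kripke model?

w0 ⊩ ((p1 ∨ ¬p1) → ¬p1) ∨ (¬p1 → (p1 ∧ ¬p1)) via the disjunct ¬p1 → (p1 ∧ ¬p1).
So the root w0 forces ((p1 ∨ ¬p1) → ¬p1) ∨ (¬p1 → (p1 ∧ ¬p1)); the model is not a countermodel.

No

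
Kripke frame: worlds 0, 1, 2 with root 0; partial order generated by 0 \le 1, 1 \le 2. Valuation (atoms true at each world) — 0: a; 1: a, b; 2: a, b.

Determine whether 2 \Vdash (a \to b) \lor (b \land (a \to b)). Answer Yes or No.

Yes

2 \Vdash (a \to b) \lor (b \land (a \to b)) via the disjunct a \to b.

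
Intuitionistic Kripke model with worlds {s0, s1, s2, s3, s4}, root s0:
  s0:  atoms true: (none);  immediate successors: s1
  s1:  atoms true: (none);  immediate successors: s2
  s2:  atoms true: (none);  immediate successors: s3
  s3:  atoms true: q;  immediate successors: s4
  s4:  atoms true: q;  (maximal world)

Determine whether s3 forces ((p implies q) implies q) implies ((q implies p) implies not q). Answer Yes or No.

Yes

s3 forces ((p implies q) implies q) implies ((q implies p) implies not q): every world accessible from s3 that forces (p implies q) implies q (namely s3, s4) also forces (q implies p) implies not q.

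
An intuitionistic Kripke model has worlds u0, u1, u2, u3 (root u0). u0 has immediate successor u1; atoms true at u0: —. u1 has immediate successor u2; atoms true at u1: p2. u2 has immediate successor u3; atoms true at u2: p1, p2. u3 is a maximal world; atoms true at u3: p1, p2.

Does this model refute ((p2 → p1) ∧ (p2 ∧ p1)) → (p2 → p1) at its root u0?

u0 ⊩ ((p2 → p1) ∧ (p2 ∧ p1)) → (p2 → p1): every world accessible from u0 that forces (p2 → p1) ∧ (p2 ∧ p1) (namely u2, u3) also forces p2 → p1.
So the root u0 forces ((p2 → p1) ∧ (p2 ∧ p1)) → (p2 → p1); the model is not a countermodel.

No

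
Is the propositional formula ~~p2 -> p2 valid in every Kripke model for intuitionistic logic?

No

This is double-negation elimination, which is not intuitionistically valid.
A Kripke countermodel: worlds w0, w1; order generated by w0 <= w1; atoms true at each world — w0:{}; w1:{p2}.
w0 ||-/- ~~p2 -> p2: already at w0 itself, w0 ||- ~~p2 but w0 ||-/- p2.
w0 lacks atom p2, so w0 ||-/- p2.
So the root w0 does not force the formula.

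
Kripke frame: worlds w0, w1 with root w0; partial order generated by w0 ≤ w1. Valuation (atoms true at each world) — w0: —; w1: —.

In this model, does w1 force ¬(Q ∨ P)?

w1 ⊩ ¬(Q ∨ P): no world accessible from w1 forces Q ∨ P.

Yes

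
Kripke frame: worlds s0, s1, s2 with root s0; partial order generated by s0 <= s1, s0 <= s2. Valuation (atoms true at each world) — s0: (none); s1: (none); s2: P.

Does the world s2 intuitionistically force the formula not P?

No

s2 does not force not P since s2 is accessible from s2 and s2 forces P.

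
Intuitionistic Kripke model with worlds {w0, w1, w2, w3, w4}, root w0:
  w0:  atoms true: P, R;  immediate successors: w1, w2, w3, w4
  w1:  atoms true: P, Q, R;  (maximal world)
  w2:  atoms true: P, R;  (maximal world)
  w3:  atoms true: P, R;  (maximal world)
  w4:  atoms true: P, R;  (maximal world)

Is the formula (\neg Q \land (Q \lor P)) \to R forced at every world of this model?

Yes

w0 \Vdash (\neg Q \land (Q \lor P)) \to R: every world accessible from w0 that forces \neg Q \land (Q \lor P) (namely w2, w3, w4) also forces R.
Since the root w0 forces (\neg Q \land (Q \lor P)) \to R and forcing is persistent (monotone upward), every world forces it.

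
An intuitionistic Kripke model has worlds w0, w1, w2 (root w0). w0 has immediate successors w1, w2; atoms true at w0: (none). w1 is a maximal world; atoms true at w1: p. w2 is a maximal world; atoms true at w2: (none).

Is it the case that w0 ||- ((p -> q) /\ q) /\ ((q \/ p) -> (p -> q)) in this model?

w0 ||-/- ((p -> q) /\ q) /\ ((q \/ p) -> (p -> q)) since w0 fails (p -> q) /\ q.

No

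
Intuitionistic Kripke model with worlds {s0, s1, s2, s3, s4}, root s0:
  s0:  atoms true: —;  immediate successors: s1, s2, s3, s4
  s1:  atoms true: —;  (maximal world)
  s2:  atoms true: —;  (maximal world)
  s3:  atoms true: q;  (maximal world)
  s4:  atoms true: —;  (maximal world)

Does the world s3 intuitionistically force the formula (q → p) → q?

s3 ⊩ (q → p) → q vacuously: no world accessible from s3 forces the antecedent q → p.

Yes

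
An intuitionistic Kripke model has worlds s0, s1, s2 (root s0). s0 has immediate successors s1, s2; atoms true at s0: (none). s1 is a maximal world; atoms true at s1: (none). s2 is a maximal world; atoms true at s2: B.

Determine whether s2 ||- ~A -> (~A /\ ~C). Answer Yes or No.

Yes

s2 ||- ~A -> (~A /\ ~C): every world accessible from s2 that forces ~A (namely s2) also forces ~A /\ ~C.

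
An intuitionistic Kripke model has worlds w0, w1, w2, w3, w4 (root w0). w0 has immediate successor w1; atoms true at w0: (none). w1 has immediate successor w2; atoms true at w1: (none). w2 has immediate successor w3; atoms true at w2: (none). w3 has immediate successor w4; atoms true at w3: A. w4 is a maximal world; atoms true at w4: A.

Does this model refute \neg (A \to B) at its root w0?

w0 \Vdash \neg (A \to B): no world accessible from w0 forces A \to B.
So the root w0 forces \neg (A \to B); the model is not a countermodel.

No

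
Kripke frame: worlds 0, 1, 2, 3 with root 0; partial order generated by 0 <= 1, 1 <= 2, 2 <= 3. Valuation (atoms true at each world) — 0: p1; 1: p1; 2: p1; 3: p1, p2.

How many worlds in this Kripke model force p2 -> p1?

0: forces it.
1: forces it.
2: forces it.
3: forces it.
Worlds forcing the formula: {0, 1, 2, 3}.

4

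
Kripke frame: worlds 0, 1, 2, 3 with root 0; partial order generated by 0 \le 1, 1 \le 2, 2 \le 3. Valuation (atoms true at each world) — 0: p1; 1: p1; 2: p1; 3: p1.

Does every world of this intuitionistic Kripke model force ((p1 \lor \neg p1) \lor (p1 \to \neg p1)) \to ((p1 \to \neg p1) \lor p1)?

Yes

0 \Vdash ((p1 \lor \neg p1) \lor (p1 \to \neg p1)) \to ((p1 \to \neg p1) \lor p1): every world accessible from 0 that forces (p1 \lor \neg p1) \lor (p1 \to \neg p1) (namely 0, 1, 2, 3) also forces (p1 \to \neg p1) \lor p1.
Since the root 0 forces ((p1 \lor \neg p1) \lor (p1 \to \neg p1)) \to ((p1 \to \neg p1) \lor p1) and forcing is persistent (monotone upward), every world forces it.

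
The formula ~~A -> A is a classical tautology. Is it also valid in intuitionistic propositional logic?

No

This is double-negation elimination, which is not intuitionistically valid.
A Kripke countermodel: worlds u, v; order generated by u <= v; atoms true at each world — u:{}; v:{A}.
u ||-/- ~~A -> A: already at u itself, u ||- ~~A but u ||-/- A.
u lacks atom A, so u ||-/- A.
So the root u does not force the formula.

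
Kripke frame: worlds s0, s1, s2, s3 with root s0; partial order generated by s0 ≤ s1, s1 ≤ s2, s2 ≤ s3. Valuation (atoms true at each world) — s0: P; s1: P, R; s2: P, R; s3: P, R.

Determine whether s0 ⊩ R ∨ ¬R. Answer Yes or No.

s0 ⊮ R ∨ ¬R: neither disjunct is forced at s0.
s0 lacks atom R, so s0 ⊮ R.

No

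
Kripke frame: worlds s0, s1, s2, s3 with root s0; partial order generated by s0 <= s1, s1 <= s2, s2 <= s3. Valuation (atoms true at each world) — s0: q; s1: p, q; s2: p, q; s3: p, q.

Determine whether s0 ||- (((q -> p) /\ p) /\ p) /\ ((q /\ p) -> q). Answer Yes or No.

s0 ||-/- (((q -> p) /\ p) /\ p) /\ ((q /\ p) -> q) since s0 fails ((q -> p) /\ p) /\ p.

No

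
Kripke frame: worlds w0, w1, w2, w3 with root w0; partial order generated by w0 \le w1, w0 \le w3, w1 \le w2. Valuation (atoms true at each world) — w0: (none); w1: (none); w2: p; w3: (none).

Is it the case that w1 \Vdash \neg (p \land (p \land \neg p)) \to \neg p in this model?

No

w1 \nVdash \neg (p \land (p \land \neg p)) \to \neg p: already at w1 itself, w1 \Vdash \neg (p \land (p \land \neg p)) but w1 \nVdash \neg p.
w1 \nVdash \neg p since w2 is accessible from w1 and w2 \Vdash p.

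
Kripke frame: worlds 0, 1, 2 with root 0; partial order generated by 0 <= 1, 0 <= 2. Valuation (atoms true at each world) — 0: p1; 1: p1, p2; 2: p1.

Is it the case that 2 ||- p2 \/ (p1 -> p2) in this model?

2 ||-/- p2 \/ (p1 -> p2): neither disjunct is forced at 2.
2 lacks atom p2, so 2 ||-/- p2.

No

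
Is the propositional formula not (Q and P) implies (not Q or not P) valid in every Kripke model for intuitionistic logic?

No

This is the constructively invalid direction of De Morgan's law for conjunction, which is not intuitionistically valid.
A Kripke countermodel: worlds u, v, w; order generated by u <= v, u <= w; atoms true at each world — u:{}; v:{Q}; w:{P}.
u does not force not (Q and P) implies (not Q or not P): already at u itself, u forces not (Q and P) but u does not force not Q or not P.
u does not force not Q or not P: neither disjunct is forced at u.
u does not force not Q since v is accessible from u and v forces Q.
So the root u does not force the formula.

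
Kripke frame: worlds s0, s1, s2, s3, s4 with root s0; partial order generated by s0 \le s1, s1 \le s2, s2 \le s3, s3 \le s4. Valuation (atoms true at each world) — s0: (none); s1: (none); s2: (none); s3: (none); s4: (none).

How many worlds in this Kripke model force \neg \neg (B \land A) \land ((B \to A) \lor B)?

0

s0: does not force it — s0 \nVdash \neg \neg (B \land A) \land ((B \to A) \lor B) since s0 fails \neg \neg (B \land A).
s1: does not force it — s1 \nVdash \neg \neg (B \land A) \land ((B \to A) \lor B) since s1 fails \neg \neg (B \land A).
s2: does not force it.
s3: does not force it.
s4: does not force it.
Worlds forcing the formula: { }.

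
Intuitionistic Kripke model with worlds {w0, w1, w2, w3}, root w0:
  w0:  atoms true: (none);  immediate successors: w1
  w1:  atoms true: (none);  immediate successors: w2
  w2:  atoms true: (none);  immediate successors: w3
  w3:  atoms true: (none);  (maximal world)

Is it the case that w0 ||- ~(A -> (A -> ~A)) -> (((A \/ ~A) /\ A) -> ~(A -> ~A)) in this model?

w0 ||- ~(A -> (A -> ~A)) -> (((A \/ ~A) /\ A) -> ~(A -> ~A)) vacuously: no world accessible from w0 forces the antecedent ~(A -> (A -> ~A)).

Yes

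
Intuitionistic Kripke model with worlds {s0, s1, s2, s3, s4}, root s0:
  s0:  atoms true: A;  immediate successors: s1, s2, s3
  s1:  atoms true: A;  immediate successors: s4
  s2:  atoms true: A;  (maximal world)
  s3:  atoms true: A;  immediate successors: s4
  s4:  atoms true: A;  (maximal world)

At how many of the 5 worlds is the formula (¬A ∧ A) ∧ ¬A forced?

0

s0: does not force it — s0 ⊮ (¬A ∧ A) ∧ ¬A since s0 fails ¬A ∧ A.
s1: does not force it — s1 ⊮ (¬A ∧ A) ∧ ¬A since s1 fails ¬A ∧ A.
s2: does not force it.
s3: does not force it.
s4: does not force it.
Worlds forcing the formula: { }.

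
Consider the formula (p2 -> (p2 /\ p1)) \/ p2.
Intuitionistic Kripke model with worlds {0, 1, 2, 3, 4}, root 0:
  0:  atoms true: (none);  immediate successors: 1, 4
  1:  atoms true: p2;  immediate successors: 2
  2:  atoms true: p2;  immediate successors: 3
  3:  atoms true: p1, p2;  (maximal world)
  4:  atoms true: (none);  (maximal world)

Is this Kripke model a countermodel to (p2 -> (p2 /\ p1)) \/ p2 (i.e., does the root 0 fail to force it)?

Yes

0 ||-/- (p2 -> (p2 /\ p1)) \/ p2: neither disjunct is forced at 0.
0 ||-/- p2 -> (p2 /\ p1): at the accessible world 1, 1 ||- p2 but 1 ||-/- p2 /\ p1.
1 ||-/- p2 /\ p1 since 1 fails p1.
So the root 0 does not force (p2 -> (p2 /\ p1)) \/ p2; the model is a countermodel.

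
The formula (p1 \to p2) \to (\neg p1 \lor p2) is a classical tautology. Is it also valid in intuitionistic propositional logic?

No

This is the material-implication-as-disjunction principle, which is not intuitionistically valid.
A Kripke countermodel: worlds a, b; order generated by a \le b; atoms true at each world — a:{}; b:{p1,p2}.
a \nVdash (p1 \to p2) \to (\neg p1 \lor p2): already at a itself, a \Vdash p1 \to p2 but a \nVdash \neg p1 \lor p2.
a \nVdash \neg p1 \lor p2: neither disjunct is forced at a.
a \nVdash \neg p1 since b is accessible from a and b \Vdash p1.
So the root a does not force the formula.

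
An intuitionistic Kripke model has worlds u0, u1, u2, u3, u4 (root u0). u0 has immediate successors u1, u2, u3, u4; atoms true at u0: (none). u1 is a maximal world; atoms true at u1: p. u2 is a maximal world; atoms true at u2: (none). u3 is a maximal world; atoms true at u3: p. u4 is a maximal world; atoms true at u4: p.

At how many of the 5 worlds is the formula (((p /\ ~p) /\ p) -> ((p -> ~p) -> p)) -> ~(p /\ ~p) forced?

u0: forces it.
u1: forces it.
u2: forces it.
u3: forces it.
u4: forces it.
Worlds forcing the formula: {u0, u1, u2, u3, u4}.

5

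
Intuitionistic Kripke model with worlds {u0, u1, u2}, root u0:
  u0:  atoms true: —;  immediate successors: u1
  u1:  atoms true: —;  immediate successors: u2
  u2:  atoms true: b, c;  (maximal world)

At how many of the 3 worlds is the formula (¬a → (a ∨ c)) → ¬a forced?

u0: forces it.
u1: forces it.
u2: forces it.
Worlds forcing the formula: {u0, u1, u2}.

3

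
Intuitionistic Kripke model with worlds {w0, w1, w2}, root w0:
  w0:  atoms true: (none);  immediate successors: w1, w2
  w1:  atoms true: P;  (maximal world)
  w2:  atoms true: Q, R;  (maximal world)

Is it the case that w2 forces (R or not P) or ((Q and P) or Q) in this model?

Yes

w2 forces (R or not P) or ((Q and P) or Q) via the disjunct R or not P.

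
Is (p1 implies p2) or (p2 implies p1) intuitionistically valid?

This is the Gödel–Dummett linearity axiom, which is not intuitionistically valid.
A Kripke countermodel: worlds u0, u1, u2; order generated by u0 <= u1, u0 <= u2; atoms true at each world — u0:{}; u1:{p1}; u2:{p2}.
u0 does not force (p1 implies p2) or (p2 implies p1): neither disjunct is forced at u0.
u0 does not force p1 implies p2: at the accessible world u1, u1 forces p1 but u1 does not force p2.
u1 lacks atom p2, so u1 does not force p2.
So the root u0 does not force the formula.

No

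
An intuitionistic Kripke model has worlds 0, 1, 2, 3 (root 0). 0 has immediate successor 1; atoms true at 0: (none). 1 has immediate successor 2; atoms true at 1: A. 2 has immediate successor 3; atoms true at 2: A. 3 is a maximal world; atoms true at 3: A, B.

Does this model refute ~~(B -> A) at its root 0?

0 ||- ~~(B -> A): no world accessible from 0 forces ~(B -> A).
So the root 0 forces ~~(B -> A); the model is not a countermodel.

No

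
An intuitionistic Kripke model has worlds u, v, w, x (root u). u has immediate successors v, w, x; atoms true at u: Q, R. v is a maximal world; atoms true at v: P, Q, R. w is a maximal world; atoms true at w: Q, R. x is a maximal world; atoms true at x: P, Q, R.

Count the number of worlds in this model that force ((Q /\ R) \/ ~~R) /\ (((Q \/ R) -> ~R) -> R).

4

u: forces it.
v: forces it.
w: forces it.
x: forces it.
Worlds forcing the formula: {u, v, w, x}.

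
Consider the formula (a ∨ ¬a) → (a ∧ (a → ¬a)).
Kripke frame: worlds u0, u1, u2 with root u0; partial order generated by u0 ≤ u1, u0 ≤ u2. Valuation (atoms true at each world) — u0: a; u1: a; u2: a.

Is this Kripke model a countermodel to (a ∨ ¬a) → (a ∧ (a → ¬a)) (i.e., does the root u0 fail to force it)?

u0 ⊮ (a ∨ ¬a) → (a ∧ (a → ¬a)): already at u0 itself, u0 ⊩ a ∨ ¬a but u0 ⊮ a ∧ (a → ¬a).
u0 ⊮ a ∧ (a → ¬a) since u0 fails a → ¬a.
So the root u0 does not force (a ∨ ¬a) → (a ∧ (a → ¬a)); the model is a countermodel.

Yes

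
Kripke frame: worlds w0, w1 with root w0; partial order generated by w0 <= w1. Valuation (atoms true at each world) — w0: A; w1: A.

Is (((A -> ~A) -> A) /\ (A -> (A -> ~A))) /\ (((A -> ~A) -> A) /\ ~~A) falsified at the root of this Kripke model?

Yes

w0 ||-/- (((A -> ~A) -> A) /\ (A -> (A -> ~A))) /\ (((A -> ~A) -> A) /\ ~~A) since w0 fails ((A -> ~A) -> A) /\ (A -> (A -> ~A)).
So the root w0 does not force (((A -> ~A) -> A) /\ (A -> (A -> ~A))) /\ (((A -> ~A) -> A) /\ ~~A); the model is a countermodel.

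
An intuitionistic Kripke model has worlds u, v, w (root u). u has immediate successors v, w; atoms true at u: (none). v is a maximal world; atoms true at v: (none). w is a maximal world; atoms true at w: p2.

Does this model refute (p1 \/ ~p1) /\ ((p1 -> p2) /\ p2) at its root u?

u ||-/- (p1 \/ ~p1) /\ ((p1 -> p2) /\ p2) since u fails (p1 -> p2) /\ p2.
So the root u does not force (p1 \/ ~p1) /\ ((p1 -> p2) /\ p2); the model is a countermodel.

Yes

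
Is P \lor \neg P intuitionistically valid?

This is the law of excluded middle, which is not intuitionistically valid.
A Kripke countermodel: worlds s0, s1; order generated by s0 \le s1; atoms true at each world — s0:{}; s1:{P}.
s0 \nVdash P \lor \neg P: neither disjunct is forced at s0.
s0 lacks atom P, so s0 \nVdash P.
So the root s0 does not force the formula.

No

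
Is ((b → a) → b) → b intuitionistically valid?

No

This is Peirce's law, which is not intuitionistically valid.
A Kripke countermodel: worlds u0, u1; order generated by u0 ≤ u1; atoms true at each world — u0:{}; u1:{b}.
u0 ⊮ ((b → a) → b) → b: already at u0 itself, u0 ⊩ (b → a) → b but u0 ⊮ b.
u0 lacks atom b, so u0 ⊮ b.
So the root u0 does not force the formula.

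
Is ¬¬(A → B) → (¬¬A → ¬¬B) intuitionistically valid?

Yes

This is the distribution of double negation over implication, which is intuitionistically derivable.
Assume ¬¬(A → B) and ¬¬A; suppose ¬B. Then A → B would give ¬A (by contraposition), contradicting ¬¬A; so ¬(A → B), contradicting ¬¬(A → B). Hence ¬¬B.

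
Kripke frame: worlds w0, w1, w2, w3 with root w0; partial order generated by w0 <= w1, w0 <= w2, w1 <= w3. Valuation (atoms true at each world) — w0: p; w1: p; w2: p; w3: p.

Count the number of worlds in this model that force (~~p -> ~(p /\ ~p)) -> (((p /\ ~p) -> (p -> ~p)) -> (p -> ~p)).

w0: does not force it — w0 ||-/- (~~p -> ~(p /\ ~p)) -> (((p /\ ~p) -> (p -> ~p)) -> (p -> ~p)): already at w0 itself, w0 ||- ~~p -> ~(p /\ ~p) but w0 ||-/- ((p /\ ~p) -> (p -> ~p)) -> (p -> ~p).
w1: does not force it — w1 ||-/- (~~p -> ~(p /\ ~p)) -> (((p /\ ~p) -> (p -> ~p)) -> (p -> ~p)): already at w1 itself, w1 ||- ~~p -> ~(p /\ ~p) but w1 ||-/- ((p /\ ~p) -> (p -> ~p)) -> (p -> ~p).
w2: does not force it — w2 ||-/- (~~p -> ~(p /\ ~p)) -> (((p /\ ~p) -> (p -> ~p)) -> (p -> ~p)): already at w2 itself, w2 ||- ~~p -> ~(p /\ ~p) but w2 ||-/- ((p /\ ~p) -> (p -> ~p)) -> (p -> ~p).
w3: does not force it.
Worlds forcing the formula: { }.

0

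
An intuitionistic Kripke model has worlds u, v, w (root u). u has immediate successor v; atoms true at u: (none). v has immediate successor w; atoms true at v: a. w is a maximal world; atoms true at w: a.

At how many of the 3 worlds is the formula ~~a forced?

u: forces it.
v: forces it.
w: forces it.
Worlds forcing the formula: {u, v, w}.

3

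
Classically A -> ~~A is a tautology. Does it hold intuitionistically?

This is double-negation introduction, which is intuitionistically derivable.
If a world forces A then every accessible world forces A (persistence), so none forces ~A; hence ~~A.

Yes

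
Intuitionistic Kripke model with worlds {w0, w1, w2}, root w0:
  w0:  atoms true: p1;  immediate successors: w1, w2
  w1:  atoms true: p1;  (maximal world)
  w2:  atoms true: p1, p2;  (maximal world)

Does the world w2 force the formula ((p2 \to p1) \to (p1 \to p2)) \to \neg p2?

No

w2 \nVdash ((p2 \to p1) \to (p1 \to p2)) \to \neg p2: already at w2 itself, w2 \Vdash (p2 \to p1) \to (p1 \to p2) but w2 \nVdash \neg p2.
w2 \nVdash \neg p2 since w2 is accessible from w2 and w2 \Vdash p2.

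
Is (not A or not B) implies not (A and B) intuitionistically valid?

Yes

This is a constructively valid De Morgan direction (disjunction of negations to negated conjunction), which is intuitionistically derivable.
If not A holds at a world then no accessible world forces A, hence none forces A and B; likewise for not B.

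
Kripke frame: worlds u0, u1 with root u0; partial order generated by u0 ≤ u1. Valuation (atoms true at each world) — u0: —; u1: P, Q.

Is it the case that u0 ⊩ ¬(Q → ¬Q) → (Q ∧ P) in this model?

u0 ⊮ ¬(Q → ¬Q) → (Q ∧ P): already at u0 itself, u0 ⊩ ¬(Q → ¬Q) but u0 ⊮ Q ∧ P.
u0 ⊮ Q ∧ P since u0 fails Q.

No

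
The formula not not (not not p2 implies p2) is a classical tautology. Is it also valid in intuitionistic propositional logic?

Yes

This is the double negation of double-negation elimination, which is intuitionistically derivable.
By Glivenko's theorem the double negation of any classical propositional tautology is intuitionistically provable; not not p2 implies p2 is classically a tautology.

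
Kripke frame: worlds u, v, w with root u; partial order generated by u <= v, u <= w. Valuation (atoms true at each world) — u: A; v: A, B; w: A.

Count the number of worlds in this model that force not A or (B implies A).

3

u: forces it.
v: forces it.
w: forces it.
Worlds forcing the formula: {u, v, w}.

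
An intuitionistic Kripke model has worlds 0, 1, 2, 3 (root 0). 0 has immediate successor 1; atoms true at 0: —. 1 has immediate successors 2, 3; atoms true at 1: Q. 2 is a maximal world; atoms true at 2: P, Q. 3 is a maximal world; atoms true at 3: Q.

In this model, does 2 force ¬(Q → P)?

No

2 ⊮ ¬(Q → P) since 2 is accessible from 2 and 2 ⊩ Q → P.
2 ⊩ Q → P: every world accessible from 2 that forces Q (namely 2) also forces P.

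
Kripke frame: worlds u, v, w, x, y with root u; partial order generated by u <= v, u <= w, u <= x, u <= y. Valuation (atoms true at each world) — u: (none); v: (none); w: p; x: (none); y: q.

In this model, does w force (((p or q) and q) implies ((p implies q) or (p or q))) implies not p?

w does not force (((p or q) and q) implies ((p implies q) or (p or q))) implies not p: already at w itself, w forces ((p or q) and q) implies ((p implies q) or (p or q)) but w does not force not p.
w does not force not p since w is accessible from w and w forces p.

No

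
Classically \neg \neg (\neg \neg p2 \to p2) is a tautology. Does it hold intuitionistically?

This is the double negation of double-negation elimination, which is intuitionistically derivable.
By Glivenko's theorem the double negation of any classical propositional tautology is intuitionistically provable; \neg \neg p2 \to p2 is classically a tautology.

Yes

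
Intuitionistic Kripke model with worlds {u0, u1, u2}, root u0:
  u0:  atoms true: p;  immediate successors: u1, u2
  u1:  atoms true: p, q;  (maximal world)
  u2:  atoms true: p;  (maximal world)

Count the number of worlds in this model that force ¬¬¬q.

1

u0: does not force it — u0 ⊮ ¬¬¬q since u1 is accessible from u0 and u1 ⊩ ¬¬q.
u1: does not force it — u1 ⊮ ¬¬¬q since u1 is accessible from u1 and u1 ⊩ ¬¬q.
u2: forces it.
Worlds forcing the formula: {u2}.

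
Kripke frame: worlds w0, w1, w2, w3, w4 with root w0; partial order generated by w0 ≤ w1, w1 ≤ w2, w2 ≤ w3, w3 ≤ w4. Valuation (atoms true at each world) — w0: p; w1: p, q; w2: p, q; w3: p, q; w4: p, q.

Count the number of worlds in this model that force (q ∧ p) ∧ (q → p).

w0: does not force it — w0 ⊮ (q ∧ p) ∧ (q → p) since w0 fails q ∧ p.
w1: forces it.
w2: forces it.
w3: forces it.
w4: forces it.
Worlds forcing the formula: {w1, w2, w3, w4}.

4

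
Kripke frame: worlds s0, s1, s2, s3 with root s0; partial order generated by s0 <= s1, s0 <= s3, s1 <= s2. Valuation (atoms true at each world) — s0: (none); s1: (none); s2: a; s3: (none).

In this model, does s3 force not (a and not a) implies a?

s3 does not force not (a and not a) implies a: already at s3 itself, s3 forces not (a and not a) but s3 does not force a.
s3 lacks atom a, so s3 does not force a.

No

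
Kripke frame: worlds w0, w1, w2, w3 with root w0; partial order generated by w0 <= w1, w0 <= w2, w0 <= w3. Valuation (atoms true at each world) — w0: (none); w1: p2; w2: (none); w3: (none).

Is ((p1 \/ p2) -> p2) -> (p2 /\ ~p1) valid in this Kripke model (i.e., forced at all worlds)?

No

Not every world: w0 ||-/- ((p1 \/ p2) -> p2) -> (p2 /\ ~p1).
w0 ||-/- ((p1 \/ p2) -> p2) -> (p2 /\ ~p1): already at w0 itself, w0 ||- (p1 \/ p2) -> p2 but w0 ||-/- p2 /\ ~p1.
w0 ||-/- p2 /\ ~p1 since w0 fails p2.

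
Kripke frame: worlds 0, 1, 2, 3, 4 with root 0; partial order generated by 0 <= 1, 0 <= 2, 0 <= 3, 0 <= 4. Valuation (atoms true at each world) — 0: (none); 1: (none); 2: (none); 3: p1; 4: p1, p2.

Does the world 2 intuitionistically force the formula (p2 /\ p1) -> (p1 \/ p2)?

2 ||- (p2 /\ p1) -> (p1 \/ p2) vacuously: no world accessible from 2 forces the antecedent p2 /\ p1.

Yes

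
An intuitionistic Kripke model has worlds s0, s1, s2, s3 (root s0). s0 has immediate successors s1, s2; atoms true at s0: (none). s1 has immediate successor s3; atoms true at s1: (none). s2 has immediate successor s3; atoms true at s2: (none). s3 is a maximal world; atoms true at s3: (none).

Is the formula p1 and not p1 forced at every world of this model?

No

Not every world: s0 does not force p1 and not p1.
s0 does not force p1 and not p1 since s0 fails p1.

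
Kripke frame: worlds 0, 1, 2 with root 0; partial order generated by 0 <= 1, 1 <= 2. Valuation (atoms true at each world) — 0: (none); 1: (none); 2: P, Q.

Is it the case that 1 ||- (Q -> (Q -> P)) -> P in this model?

1 ||-/- (Q -> (Q -> P)) -> P: already at 1 itself, 1 ||- Q -> (Q -> P) but 1 ||-/- P.
1 lacks atom P, so 1 ||-/- P.

No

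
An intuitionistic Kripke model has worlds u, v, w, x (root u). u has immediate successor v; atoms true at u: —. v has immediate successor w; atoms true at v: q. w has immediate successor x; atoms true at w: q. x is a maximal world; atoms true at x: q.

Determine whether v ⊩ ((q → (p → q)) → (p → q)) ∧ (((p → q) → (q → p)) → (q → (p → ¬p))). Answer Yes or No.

Yes

v ⊩ ((q → (p → q)) → (p → q)) ∧ (((p → q) → (q → p)) → (q → (p → ¬p))) since v forces both conjuncts.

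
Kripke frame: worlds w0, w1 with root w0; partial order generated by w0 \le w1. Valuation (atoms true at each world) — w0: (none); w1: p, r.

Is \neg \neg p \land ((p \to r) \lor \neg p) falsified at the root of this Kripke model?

No

w0 \Vdash \neg \neg p \land ((p \to r) \lor \neg p) since w0 forces both conjuncts.
So the root w0 forces \neg \neg p \land ((p \to r) \lor \neg p); the model is not a countermodel.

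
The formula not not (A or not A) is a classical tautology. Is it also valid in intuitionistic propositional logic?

Yes

This is the double negation of excluded middle, which is intuitionistically derivable.
Assuming not (A or not A): from A we'd get A or not A, so not A; but then A or not A again — contradiction. Hence not not (A or not A).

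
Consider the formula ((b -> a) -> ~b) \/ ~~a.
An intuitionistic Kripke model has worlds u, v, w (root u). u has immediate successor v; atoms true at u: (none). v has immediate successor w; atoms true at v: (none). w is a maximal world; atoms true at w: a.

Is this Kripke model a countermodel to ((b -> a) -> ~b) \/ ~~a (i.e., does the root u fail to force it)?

u ||- ((b -> a) -> ~b) \/ ~~a via the disjunct (b -> a) -> ~b.
So the root u forces ((b -> a) -> ~b) \/ ~~a; the model is not a countermodel.

No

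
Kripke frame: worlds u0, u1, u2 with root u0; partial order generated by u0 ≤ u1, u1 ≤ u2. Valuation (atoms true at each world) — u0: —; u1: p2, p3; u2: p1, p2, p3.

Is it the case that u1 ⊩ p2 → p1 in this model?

No

u1 ⊮ p2 → p1: already at u1 itself, u1 ⊩ p2 but u1 ⊮ p1.
u1 lacks atom p1, so u1 ⊮ p1.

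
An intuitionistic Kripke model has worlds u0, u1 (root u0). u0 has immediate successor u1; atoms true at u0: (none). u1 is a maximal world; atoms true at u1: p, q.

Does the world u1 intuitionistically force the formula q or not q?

u1 forces q or not q via the disjunct q.

Yes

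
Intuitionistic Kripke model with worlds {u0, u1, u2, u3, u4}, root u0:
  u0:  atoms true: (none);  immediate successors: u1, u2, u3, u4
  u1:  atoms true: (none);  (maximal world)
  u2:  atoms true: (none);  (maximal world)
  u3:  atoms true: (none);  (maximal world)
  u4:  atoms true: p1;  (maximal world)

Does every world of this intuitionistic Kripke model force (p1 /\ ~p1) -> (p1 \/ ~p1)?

Yes

u0 ||- (p1 /\ ~p1) -> (p1 \/ ~p1) vacuously: no world accessible from u0 forces the antecedent p1 /\ ~p1.
Since the root u0 forces (p1 /\ ~p1) -> (p1 \/ ~p1) and forcing is persistent (monotone upward), every world forces it.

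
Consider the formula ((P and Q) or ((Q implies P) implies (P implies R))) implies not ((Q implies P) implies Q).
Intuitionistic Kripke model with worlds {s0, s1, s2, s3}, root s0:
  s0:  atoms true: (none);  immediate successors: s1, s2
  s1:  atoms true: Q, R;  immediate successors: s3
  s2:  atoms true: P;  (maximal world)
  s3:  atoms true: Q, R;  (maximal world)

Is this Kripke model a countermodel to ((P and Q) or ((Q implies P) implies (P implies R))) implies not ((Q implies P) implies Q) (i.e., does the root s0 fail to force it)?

Yes

s0 does not force ((P and Q) or ((Q implies P) implies (P implies R))) implies not ((Q implies P) implies Q): at the accessible world s1, s1 forces (P and Q) or ((Q implies P) implies (P implies R)) but s1 does not force not ((Q implies P) implies Q).
s1 does not force not ((Q implies P) implies Q) since s1 is accessible from s1 and s1 forces (Q implies P) implies Q.
s1 forces (Q implies P) implies Q vacuously: no world accessible from s1 forces the antecedent Q implies P.
So the root s0 does not force ((P and Q) or ((Q implies P) implies (P implies R))) implies not ((Q implies P) implies Q); the model is a countermodel.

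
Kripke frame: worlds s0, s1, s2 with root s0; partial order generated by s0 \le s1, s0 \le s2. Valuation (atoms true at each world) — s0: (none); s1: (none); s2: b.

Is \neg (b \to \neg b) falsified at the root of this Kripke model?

s0 \nVdash \neg (b \to \neg b) since s1 is accessible from s0 and s1 \Vdash b \to \neg b.
s1 \Vdash b \to \neg b vacuously: no world accessible from s1 forces the antecedent b.
So the root s0 does not force \neg (b \to \neg b); the model is a countermodel.

Yes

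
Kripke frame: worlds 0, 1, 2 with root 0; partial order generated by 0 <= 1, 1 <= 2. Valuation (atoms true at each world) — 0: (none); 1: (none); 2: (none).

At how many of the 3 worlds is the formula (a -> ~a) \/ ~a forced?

0: forces it.
1: forces it.
2: forces it.
Worlds forcing the formula: {0, 1, 2}.

3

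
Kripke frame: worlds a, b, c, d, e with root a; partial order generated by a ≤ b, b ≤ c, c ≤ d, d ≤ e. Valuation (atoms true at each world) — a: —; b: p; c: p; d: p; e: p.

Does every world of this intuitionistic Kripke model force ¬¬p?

Yes

a ⊩ ¬¬p: no world accessible from a forces ¬p.
Since the root a forces ¬¬p and forcing is persistent (monotone upward), every world forces it.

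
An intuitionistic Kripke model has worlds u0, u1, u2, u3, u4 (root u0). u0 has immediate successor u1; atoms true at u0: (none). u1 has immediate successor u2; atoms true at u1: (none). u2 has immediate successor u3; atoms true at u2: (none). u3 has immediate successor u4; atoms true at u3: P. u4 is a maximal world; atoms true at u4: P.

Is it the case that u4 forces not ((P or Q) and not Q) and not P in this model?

No

u4 does not force not ((P or Q) and not Q) and not P since u4 fails not ((P or Q) and not Q).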